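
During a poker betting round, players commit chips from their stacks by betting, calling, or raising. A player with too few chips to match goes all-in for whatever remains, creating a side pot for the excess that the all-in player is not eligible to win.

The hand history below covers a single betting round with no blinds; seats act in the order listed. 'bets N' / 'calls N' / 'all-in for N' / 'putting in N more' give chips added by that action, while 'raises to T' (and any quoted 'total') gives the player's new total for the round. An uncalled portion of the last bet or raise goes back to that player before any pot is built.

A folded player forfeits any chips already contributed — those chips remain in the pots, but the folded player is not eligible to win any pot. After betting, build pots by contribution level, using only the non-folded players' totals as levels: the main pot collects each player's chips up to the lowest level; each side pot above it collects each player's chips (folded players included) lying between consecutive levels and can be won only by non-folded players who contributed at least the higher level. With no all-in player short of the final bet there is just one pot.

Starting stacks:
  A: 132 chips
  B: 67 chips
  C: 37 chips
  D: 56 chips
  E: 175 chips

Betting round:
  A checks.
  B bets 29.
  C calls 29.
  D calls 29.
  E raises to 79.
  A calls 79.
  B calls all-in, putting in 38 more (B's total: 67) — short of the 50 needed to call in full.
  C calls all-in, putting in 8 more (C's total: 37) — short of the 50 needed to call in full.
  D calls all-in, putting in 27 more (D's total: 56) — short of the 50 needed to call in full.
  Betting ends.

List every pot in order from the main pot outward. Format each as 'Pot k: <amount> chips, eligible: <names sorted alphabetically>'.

Contributions: A=79, B=67, C=37, D=56, E=79
Pot levels (distinct totals of non-folded players): 37, 56, 67, 79
Layer 1-37: 37 each from A, B, C, D, E = 37*5 = 185 chips; eligible A, B, C, D, E
Layer 38-56: 19 each from A, B, D, E = 19*4 = 76 chips; eligible A, B, D, E
Layer 57-67: 11 each from A, B, E = 11*3 = 33 chips; eligible A, B, E
Layer 68-79: 12 each from A, E = 12*2 = 24 chips; eligible A, E

Pot 1: 185 chips, eligible: A, B, C, D, E
Pot 2: 76 chips, eligible: A, B, D, E
Pot 3: 33 chips, eligible: A, B, E
Pot 4: 24 chips, eligible: A, E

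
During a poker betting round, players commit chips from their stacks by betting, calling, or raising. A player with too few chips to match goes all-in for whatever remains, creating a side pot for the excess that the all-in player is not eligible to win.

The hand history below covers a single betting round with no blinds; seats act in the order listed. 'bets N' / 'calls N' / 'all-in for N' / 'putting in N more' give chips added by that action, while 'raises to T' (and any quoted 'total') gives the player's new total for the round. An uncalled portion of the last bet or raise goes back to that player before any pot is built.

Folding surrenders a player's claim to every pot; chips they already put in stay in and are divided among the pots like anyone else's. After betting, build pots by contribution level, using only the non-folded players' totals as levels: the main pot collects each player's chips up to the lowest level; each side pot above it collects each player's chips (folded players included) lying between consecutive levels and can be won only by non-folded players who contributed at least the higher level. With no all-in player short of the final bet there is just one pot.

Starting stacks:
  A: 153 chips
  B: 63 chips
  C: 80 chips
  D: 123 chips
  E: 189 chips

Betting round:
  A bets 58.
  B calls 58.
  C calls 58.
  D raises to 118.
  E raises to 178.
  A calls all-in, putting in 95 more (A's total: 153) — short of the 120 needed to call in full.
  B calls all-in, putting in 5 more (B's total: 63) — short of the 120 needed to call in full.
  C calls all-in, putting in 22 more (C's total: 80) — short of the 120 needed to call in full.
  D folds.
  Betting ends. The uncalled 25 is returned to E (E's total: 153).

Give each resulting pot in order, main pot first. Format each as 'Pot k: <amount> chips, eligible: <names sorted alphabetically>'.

Pot 1: 315 chips, eligible: A, B, C, E
Pot 2: 68 chips, eligible: A, C, E
Pot 3: 184 chips, eligible: A, E

Derivation:
Contributions (after 25 returned to E): A=153, B=63, C=80, D=118, E=153
Folded: D
Pot levels (distinct totals of non-folded players): 63, 80, 153
Layer 1-63: 63 each from A, B, C, D, E = 63*5 = 315 chips; eligible A, B, C, E
Layer 64-80: 17 each from A, C, D, E = 17*4 = 68 chips; eligible A, C, E
Layer 81-153: A 73 + D 38 + E 73 = 184 chips; eligible A, E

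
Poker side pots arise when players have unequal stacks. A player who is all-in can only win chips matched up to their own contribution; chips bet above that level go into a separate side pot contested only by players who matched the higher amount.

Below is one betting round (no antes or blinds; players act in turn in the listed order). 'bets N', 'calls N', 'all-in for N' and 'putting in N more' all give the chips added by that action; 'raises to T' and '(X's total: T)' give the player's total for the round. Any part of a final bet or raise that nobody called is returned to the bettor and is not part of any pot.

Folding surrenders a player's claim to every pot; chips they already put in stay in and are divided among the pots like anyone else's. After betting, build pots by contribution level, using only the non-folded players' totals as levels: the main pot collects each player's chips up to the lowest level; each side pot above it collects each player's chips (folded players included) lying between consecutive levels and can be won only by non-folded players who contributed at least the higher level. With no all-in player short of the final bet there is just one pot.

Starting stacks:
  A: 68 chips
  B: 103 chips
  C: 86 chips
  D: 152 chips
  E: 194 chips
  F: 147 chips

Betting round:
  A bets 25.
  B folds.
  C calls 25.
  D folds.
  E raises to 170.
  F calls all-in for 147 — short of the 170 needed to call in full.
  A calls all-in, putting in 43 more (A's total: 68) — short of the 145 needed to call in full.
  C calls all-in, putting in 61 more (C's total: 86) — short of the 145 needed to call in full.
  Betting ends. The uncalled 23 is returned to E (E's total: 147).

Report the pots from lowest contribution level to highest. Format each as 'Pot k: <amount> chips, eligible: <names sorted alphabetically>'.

Contributions (after 23 returned to E): A=68, C=86, E=147, F=147
Folded: B, D
Pot levels (distinct totals of non-folded players): 68, 86, 147
Layer 1-68: 68 each from A, C, E, F = 68*4 = 272 chips; eligible A, C, E, F
Layer 69-86: 18 each from C, E, F = 18*3 = 54 chips; eligible C, E, F
Layer 87-147: 61 each from E, F = 61*2 = 122 chips; eligible E, F

Pot 1: 272 chips, eligible: A, C, E, F
Pot 2: 54 chips, eligible: C, E, F
Pot 3: 122 chips, eligible: E, F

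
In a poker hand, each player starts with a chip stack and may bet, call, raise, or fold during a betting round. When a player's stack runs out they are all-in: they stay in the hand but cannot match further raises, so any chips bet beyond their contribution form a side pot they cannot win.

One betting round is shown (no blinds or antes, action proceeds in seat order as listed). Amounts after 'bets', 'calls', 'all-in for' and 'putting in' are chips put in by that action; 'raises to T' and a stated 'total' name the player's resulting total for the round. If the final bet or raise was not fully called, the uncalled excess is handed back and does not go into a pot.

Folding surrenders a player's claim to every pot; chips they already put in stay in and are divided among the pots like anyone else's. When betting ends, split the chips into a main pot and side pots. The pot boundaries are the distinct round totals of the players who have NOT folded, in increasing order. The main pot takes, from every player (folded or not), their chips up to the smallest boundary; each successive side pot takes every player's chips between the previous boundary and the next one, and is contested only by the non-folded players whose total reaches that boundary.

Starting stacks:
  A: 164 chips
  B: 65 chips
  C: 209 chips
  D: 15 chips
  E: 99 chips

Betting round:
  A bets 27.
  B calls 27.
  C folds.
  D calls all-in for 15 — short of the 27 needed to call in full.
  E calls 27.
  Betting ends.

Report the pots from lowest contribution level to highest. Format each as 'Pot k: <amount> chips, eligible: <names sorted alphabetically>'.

Contributions: A=27, B=27, D=15, E=27
Folded: C
Pot levels (distinct totals of non-folded players): 15, 27
Layer 1-15: 15 each from A, B, D, E = 15*4 = 60 chips; eligible A, B, D, E
Layer 16-27: 12 each from A, B, E = 12*3 = 36 chips; eligible A, B, E

Pot 1: 60 chips, eligible: A, B, D, E
Pot 2: 36 chips, eligible: A, B, E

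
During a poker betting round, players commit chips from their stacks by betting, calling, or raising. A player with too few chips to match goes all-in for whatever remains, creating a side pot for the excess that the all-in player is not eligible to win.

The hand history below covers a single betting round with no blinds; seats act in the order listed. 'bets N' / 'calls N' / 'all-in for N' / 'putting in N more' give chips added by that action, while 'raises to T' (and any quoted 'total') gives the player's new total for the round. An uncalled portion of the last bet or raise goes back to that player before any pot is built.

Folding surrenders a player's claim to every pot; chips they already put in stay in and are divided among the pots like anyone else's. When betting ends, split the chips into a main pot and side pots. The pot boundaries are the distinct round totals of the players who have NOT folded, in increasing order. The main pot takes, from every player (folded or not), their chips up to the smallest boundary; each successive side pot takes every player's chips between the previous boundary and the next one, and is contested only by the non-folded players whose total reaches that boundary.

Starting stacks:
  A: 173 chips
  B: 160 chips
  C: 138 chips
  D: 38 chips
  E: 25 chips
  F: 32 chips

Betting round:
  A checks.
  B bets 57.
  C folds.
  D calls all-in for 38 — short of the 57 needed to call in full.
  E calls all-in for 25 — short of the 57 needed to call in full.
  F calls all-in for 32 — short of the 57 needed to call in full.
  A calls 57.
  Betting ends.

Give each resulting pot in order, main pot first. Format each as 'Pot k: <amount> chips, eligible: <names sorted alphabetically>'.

Pot 1: 125 chips, eligible: A, B, D, E, F
Pot 2: 28 chips, eligible: A, B, D, F
Pot 3: 18 chips, eligible: A, B, D
Pot 4: 38 chips, eligible: A, B

Derivation:
Contributions: A=57, B=57, D=38, E=25, F=32
Folded: C
Pot levels (distinct totals of non-folded players): 25, 32, 38, 57
Layer 1-25: 25 each from A, B, D, E, F = 25*5 = 125 chips; eligible A, B, D, E, F
Layer 26-32: 7 each from A, B, D, F = 7*4 = 28 chips; eligible A, B, D, F
Layer 33-38: 6 each from A, B, D = 6*3 = 18 chips; eligible A, B, D
Layer 39-57: 19 each from A, B = 19*2 = 38 chips; eligible A, B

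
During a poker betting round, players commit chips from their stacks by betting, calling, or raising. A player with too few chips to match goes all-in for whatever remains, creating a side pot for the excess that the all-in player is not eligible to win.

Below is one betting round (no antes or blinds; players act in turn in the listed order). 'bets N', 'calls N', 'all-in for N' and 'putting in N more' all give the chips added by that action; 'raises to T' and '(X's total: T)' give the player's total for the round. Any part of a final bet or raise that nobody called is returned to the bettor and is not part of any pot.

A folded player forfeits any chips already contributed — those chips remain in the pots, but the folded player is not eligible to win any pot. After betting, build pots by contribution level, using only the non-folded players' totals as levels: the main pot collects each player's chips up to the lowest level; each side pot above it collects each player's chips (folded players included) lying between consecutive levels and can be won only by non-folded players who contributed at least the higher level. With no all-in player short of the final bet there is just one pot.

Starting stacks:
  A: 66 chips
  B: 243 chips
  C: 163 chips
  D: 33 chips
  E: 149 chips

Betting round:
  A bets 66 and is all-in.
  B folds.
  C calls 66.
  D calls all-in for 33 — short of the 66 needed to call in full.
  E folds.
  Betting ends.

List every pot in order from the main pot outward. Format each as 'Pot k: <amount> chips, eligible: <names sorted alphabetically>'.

Pot 1: 99 chips, eligible: A, C, D
Pot 2: 66 chips, eligible: A, C

Derivation:
Contributions: A=66, C=66, D=33
Folded: B, E
Pot levels (distinct totals of non-folded players): 33, 66
Layer 1-33: 33 each from A, C, D = 33*3 = 99 chips; eligible A, C, D
Layer 34-66: 33 each from A, C = 33*2 = 66 chips; eligible A, C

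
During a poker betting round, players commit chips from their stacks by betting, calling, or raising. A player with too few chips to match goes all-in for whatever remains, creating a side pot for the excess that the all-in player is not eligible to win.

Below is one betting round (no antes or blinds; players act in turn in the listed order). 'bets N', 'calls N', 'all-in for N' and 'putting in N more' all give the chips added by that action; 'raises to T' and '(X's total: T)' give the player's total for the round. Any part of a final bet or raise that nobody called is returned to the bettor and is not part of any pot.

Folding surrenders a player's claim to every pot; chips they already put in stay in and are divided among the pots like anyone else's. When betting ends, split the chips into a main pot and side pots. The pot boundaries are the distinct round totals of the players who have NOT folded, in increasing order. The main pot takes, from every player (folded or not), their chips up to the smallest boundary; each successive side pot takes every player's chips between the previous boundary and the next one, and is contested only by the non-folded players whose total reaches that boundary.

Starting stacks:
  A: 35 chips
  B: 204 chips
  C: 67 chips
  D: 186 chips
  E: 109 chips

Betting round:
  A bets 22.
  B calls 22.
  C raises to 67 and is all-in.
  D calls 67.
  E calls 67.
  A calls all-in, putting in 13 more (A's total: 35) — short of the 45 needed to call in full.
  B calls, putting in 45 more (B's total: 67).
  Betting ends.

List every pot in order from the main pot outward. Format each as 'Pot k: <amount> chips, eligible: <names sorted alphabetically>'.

Contributions: A=35, B=67, C=67, D=67, E=67
Pot levels (distinct totals of non-folded players): 35, 67
Layer 1-35: 35 each from A, B, C, D, E = 35*5 = 175 chips; eligible A, B, C, D, E
Layer 36-67: 32 each from B, C, D, E = 32*4 = 128 chips; eligible B, C, D, E

Pot 1: 175 chips, eligible: A, B, C, D, E
Pot 2: 128 chips, eligible: B, C, D, E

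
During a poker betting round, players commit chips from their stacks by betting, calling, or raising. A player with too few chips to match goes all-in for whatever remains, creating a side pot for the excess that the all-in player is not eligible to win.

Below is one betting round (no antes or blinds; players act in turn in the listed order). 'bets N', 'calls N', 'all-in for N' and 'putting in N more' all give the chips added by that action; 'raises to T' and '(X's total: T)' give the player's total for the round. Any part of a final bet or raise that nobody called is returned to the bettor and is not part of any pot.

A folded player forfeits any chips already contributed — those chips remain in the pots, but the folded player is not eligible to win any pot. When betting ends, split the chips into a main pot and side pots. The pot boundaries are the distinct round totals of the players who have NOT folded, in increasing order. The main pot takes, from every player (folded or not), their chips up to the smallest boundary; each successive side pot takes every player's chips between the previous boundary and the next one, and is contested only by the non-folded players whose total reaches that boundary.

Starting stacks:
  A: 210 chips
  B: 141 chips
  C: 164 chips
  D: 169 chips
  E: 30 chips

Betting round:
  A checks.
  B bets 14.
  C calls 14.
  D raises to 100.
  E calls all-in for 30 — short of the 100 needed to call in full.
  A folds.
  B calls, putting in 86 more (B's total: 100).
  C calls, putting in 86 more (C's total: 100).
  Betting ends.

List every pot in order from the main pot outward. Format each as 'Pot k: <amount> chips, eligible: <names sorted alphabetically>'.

Contributions: B=100, C=100, D=100, E=30
Folded: A
Pot levels (distinct totals of non-folded players): 30, 100
Layer 1-30: 30 each from B, C, D, E = 30*4 = 120 chips; eligible B, C, D, E
Layer 31-100: 70 each from B, C, D = 70*3 = 210 chips; eligible B, C, D

Pot 1: 120 chips, eligible: B, C, D, E
Pot 2: 210 chips, eligible: B, C, D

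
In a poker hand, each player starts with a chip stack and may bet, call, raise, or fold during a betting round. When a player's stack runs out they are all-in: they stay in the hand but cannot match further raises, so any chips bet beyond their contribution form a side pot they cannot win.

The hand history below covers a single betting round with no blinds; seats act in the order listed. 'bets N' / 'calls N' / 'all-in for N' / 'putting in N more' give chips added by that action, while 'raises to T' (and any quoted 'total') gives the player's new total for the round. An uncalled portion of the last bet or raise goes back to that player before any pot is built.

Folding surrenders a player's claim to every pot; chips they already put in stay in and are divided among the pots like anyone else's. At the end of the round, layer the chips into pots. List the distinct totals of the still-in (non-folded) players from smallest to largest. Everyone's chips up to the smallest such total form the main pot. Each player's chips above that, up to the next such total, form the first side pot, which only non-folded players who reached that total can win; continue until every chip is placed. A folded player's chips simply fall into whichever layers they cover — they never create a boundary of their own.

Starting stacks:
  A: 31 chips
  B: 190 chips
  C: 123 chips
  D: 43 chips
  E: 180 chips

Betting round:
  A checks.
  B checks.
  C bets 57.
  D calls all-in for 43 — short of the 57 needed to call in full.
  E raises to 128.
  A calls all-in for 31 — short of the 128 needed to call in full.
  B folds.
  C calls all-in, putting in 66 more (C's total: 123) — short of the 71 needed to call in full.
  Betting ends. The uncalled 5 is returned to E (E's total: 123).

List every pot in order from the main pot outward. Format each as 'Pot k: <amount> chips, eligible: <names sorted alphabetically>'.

Contributions (after 5 returned to E): A=31, C=123, D=43, E=123
Folded: B
Pot levels (distinct totals of non-folded players): 31, 43, 123
Layer 1-31: 31 each from A, C, D, E = 31*4 = 124 chips; eligible A, C, D, E
Layer 32-43: 12 each from C, D, E = 12*3 = 36 chips; eligible C, D, E
Layer 44-123: 80 each from C, E = 80*2 = 160 chips; eligible C, E

Pot 1: 124 chips, eligible: A, C, D, E
Pot 2: 36 chips, eligible: C, D, E
Pot 3: 160 chips, eligible: C, E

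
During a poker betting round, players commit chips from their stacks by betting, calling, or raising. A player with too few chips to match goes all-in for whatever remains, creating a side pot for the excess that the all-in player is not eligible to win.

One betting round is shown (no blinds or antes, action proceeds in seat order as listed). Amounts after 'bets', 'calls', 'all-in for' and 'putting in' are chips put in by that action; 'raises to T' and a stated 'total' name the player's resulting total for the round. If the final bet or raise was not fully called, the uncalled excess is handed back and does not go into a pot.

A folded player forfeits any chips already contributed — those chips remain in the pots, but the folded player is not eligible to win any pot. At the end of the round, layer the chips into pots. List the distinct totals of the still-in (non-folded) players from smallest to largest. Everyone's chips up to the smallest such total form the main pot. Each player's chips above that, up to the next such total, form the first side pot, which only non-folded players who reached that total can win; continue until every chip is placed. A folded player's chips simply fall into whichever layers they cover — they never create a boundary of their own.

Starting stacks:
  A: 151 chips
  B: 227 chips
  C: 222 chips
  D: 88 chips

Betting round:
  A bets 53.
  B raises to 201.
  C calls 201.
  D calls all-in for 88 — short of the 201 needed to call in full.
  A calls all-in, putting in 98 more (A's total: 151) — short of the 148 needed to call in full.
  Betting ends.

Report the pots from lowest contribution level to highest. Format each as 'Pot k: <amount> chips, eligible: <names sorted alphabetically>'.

Contributions: A=151, B=201, C=201, D=88
Pot levels (distinct totals of non-folded players): 88, 151, 201
Layer 1-88: 88 each from A, B, C, D = 88*4 = 352 chips; eligible A, B, C, D
Layer 89-151: 63 each from A, B, C = 63*3 = 189 chips; eligible A, B, C
Layer 152-201: 50 each from B, C = 50*2 = 100 chips; eligible B, C

Pot 1: 352 chips, eligible: A, B, C, D
Pot 2: 189 chips, eligible: A, B, C
Pot 3: 100 chips, eligible: B, C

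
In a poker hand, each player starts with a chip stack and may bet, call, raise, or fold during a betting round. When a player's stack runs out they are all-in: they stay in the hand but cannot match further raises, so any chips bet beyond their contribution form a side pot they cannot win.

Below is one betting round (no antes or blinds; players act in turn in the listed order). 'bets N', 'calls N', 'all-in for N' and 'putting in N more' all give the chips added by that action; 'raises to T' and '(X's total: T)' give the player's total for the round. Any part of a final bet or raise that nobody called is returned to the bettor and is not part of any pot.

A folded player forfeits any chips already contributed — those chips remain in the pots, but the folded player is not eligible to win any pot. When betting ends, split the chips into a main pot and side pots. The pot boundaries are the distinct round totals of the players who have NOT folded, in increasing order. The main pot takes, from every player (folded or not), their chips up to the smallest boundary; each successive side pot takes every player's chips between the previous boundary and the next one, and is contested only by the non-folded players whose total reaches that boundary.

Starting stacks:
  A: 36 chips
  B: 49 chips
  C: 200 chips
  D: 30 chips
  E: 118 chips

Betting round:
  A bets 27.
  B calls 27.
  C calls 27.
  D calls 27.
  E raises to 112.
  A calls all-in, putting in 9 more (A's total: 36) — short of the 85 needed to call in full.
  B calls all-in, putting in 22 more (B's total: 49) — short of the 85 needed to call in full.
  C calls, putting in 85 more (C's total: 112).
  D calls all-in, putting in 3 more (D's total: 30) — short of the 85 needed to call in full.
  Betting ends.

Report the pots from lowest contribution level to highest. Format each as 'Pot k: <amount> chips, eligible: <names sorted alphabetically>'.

Contributions: A=36, B=49, C=112, D=30, E=112
Pot levels (distinct totals of non-folded players): 30, 36, 49, 112
Layer 1-30: 30 each from A, B, C, D, E = 30*5 = 150 chips; eligible A, B, C, D, E
Layer 31-36: 6 each from A, B, C, E = 6*4 = 24 chips; eligible A, B, C, E
Layer 37-49: 13 each from B, C, E = 13*3 = 39 chips; eligible B, C, E
Layer 50-112: 63 each from C, E = 63*2 = 126 chips; eligible C, E

Pot 1: 150 chips, eligible: A, B, C, D, E
Pot 2: 24 chips, eligible: A, B, C, E
Pot 3: 39 chips, eligible: B, C, E
Pot 4: 126 chips, eligible: C, E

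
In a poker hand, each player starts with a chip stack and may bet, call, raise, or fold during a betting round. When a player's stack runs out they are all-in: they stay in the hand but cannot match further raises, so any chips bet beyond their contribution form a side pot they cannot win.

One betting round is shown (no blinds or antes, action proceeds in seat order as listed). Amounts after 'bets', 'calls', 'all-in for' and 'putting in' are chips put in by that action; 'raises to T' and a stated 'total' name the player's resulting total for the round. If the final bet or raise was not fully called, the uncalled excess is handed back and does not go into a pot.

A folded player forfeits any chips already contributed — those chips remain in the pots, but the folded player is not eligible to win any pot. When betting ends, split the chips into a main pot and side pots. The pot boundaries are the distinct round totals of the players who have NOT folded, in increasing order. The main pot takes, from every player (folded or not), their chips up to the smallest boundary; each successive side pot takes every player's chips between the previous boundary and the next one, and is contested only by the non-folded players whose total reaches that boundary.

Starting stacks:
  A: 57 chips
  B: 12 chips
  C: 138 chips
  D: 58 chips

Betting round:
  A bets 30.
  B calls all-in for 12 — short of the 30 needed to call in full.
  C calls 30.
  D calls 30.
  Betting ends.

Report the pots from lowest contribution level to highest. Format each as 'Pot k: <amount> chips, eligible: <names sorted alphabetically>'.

Pot 1: 48 chips, eligible: A, B, C, D
Pot 2: 54 chips, eligible: A, C, D

Derivation:
Contributions: A=30, B=12, C=30, D=30
Pot levels (distinct totals of non-folded players): 12, 30
Layer 1-12: 12 each from A, B, C, D = 12*4 = 48 chips; eligible A, B, C, D
Layer 13-30: 18 each from A, C, D = 18*3 = 54 chips; eligible A, C, D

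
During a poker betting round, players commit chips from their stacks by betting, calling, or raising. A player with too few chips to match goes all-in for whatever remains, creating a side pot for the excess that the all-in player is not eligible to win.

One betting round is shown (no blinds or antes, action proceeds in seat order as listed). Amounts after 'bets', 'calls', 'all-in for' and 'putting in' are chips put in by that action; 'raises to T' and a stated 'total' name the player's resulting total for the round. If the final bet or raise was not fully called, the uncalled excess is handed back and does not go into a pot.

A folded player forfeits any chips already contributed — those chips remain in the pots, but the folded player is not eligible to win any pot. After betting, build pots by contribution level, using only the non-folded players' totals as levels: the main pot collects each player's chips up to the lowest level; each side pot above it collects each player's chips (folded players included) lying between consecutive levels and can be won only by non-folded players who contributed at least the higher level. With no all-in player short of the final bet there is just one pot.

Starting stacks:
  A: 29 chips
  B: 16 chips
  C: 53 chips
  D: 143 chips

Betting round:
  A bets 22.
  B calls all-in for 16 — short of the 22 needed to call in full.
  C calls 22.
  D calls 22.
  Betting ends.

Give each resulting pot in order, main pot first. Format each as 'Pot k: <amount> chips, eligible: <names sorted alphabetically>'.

Pot 1: 64 chips, eligible: A, B, C, D
Pot 2: 18 chips, eligible: A, C, D

Derivation:
Contributions: A=22, B=16, C=22, D=22
Pot levels (distinct totals of non-folded players): 16, 22
Layer 1-16: 16 each from A, B, C, D = 16*4 = 64 chips; eligible A, B, C, D
Layer 17-22: 6 each from A, C, D = 6*3 = 18 chips; eligible A, C, D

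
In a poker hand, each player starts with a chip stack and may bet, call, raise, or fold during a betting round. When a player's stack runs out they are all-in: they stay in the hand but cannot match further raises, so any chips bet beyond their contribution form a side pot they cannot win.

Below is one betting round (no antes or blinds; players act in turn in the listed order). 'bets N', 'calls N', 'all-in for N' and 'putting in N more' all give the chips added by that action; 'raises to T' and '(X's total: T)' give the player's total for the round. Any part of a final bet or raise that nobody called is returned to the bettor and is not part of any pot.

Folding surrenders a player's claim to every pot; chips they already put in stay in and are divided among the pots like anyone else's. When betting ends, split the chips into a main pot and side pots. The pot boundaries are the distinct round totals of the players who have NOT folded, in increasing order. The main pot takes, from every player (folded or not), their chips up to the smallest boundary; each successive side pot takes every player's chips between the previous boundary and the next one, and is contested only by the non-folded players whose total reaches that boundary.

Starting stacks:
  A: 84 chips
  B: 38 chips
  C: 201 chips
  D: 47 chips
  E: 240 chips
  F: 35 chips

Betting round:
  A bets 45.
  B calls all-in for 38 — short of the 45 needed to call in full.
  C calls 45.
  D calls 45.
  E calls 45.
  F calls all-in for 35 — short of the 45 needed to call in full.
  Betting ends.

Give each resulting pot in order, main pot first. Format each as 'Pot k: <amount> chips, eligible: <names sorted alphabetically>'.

Contributions: A=45, B=38, C=45, D=45, E=45, F=35
Pot levels (distinct totals of non-folded players): 35, 38, 45
Layer 1-35: 35 each from A, B, C, D, E, F = 35*6 = 210 chips; eligible A, B, C, D, E, F
Layer 36-38: 3 each from A, B, C, D, E = 3*5 = 15 chips; eligible A, B, C, D, E
Layer 39-45: 7 each from A, C, D, E = 7*4 = 28 chips; eligible A, C, D, E

Pot 1: 210 chips, eligible: A, B, C, D, E, F
Pot 2: 15 chips, eligible: A, B, C, D, E
Pot 3: 28 chips, eligible: A, C, D, E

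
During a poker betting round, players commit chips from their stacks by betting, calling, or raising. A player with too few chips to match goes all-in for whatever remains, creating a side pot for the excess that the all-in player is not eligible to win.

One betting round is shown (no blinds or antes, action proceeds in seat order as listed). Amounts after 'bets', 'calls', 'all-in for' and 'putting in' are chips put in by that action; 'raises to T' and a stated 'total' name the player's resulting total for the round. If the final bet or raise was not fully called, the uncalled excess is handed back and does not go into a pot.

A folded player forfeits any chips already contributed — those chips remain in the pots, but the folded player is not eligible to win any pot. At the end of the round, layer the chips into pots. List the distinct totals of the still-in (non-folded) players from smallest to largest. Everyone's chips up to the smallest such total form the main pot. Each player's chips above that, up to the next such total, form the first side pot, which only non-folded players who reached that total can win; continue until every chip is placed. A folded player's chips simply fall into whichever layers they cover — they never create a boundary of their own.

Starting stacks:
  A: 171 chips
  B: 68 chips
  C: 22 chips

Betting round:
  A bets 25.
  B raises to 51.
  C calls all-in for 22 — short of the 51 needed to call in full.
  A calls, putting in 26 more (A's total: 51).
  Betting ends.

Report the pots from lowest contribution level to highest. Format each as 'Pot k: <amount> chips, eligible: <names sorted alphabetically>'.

Pot 1: 66 chips, eligible: A, B, C
Pot 2: 58 chips, eligible: A, B

Derivation:
Contributions: A=51, B=51, C=22
Pot levels (distinct totals of non-folded players): 22, 51
Layer 1-22: 22 each from A, B, C = 22*3 = 66 chips; eligible A, B, C
Layer 23-51: 29 each from A, B = 29*2 = 58 chips; eligible A, B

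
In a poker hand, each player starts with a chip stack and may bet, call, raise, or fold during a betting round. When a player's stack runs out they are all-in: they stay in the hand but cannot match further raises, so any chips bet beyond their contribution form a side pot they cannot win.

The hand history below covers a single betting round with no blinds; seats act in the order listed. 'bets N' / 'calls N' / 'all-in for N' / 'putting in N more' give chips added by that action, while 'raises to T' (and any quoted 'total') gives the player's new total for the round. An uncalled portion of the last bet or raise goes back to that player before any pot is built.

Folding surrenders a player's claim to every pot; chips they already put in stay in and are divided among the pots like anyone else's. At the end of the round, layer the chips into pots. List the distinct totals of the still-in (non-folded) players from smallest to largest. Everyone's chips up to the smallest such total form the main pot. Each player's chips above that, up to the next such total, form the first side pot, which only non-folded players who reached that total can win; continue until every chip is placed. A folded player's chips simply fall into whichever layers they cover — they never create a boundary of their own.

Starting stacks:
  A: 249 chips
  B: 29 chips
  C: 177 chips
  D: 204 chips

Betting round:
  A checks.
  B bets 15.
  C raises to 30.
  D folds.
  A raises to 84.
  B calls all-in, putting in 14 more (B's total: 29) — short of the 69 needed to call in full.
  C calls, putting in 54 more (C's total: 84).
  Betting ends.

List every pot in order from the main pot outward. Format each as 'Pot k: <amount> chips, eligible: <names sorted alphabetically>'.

Pot 1: 87 chips, eligible: A, B, C
Pot 2: 110 chips, eligible: A, C

Derivation:
Contributions: A=84, B=29, C=84
Folded: D
Pot levels (distinct totals of non-folded players): 29, 84
Layer 1-29: 29 each from A, B, C = 29*3 = 87 chips; eligible A, B, C
Layer 30-84: 55 each from A, C = 55*2 = 110 chips; eligible A, C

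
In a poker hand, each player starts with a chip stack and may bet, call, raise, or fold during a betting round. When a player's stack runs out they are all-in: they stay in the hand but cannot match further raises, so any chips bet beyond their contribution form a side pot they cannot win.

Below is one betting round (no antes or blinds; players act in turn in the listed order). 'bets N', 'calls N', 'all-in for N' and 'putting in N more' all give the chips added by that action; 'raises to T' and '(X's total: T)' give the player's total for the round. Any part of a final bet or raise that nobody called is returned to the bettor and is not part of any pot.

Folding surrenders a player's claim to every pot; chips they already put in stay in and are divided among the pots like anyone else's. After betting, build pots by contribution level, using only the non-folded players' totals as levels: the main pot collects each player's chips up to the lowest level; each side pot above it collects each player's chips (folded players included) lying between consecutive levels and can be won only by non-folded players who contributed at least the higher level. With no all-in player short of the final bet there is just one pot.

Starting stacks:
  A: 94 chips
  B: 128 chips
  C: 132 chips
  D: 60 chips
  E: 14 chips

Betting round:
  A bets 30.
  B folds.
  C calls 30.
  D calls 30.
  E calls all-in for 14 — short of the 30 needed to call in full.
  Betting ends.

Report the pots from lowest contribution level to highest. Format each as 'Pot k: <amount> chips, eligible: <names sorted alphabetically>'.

Pot 1: 56 chips, eligible: A, C, D, E
Pot 2: 48 chips, eligible: A, C, D

Derivation:
Contributions: A=30, C=30, D=30, E=14
Folded: B
Pot levels (distinct totals of non-folded players): 14, 30
Layer 1-14: 14 each from A, C, D, E = 14*4 = 56 chips; eligible A, C, D, E
Layer 15-30: 16 each from A, C, D = 16*3 = 48 chips; eligible A, C, D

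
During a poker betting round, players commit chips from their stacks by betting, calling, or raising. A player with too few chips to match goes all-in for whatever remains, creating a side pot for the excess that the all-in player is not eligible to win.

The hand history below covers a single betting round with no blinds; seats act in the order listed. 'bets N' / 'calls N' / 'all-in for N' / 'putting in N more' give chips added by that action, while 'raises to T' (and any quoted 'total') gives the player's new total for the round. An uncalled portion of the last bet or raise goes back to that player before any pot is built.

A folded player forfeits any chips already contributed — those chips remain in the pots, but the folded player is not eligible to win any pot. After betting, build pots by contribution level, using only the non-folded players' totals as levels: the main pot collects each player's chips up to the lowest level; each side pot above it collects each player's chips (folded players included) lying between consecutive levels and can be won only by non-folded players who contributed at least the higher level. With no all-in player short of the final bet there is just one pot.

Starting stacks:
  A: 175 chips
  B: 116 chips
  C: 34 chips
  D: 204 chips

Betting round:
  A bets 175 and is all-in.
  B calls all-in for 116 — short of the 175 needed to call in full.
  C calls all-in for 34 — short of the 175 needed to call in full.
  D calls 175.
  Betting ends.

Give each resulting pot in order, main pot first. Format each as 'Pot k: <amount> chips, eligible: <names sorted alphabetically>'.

Contributions: A=175, B=116, C=34, D=175
Pot levels (distinct totals of non-folded players): 34, 116, 175
Layer 1-34: 34 each from A, B, C, D = 34*4 = 136 chips; eligible A, B, C, D
Layer 35-116: 82 each from A, B, D = 82*3 = 246 chips; eligible A, B, D
Layer 117-175: 59 each from A, D = 59*2 = 118 chips; eligible A, D

Pot 1: 136 chips, eligible: A, B, C, D
Pot 2: 246 chips, eligible: A, B, D
Pot 3: 118 chips, eligible: A, D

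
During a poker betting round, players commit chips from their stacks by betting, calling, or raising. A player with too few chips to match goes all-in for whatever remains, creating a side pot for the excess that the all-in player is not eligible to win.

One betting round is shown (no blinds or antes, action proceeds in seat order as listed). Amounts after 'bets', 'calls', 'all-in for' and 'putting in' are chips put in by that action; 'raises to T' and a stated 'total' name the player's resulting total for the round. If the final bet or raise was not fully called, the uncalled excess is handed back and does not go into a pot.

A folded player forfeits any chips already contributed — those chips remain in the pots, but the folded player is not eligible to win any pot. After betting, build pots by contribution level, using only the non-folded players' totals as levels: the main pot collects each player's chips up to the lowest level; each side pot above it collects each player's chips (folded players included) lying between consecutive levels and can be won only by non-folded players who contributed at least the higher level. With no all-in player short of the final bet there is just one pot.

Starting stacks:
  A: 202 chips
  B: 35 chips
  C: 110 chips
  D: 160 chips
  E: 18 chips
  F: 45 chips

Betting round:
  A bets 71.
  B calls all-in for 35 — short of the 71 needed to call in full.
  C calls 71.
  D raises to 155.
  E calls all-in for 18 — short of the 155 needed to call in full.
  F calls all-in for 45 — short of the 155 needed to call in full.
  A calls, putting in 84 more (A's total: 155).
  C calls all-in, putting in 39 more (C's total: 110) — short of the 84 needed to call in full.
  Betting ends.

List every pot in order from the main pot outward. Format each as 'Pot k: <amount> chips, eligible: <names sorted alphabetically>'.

Contributions: A=155, B=35, C=110, D=155, E=18, F=45
Pot levels (distinct totals of non-folded players): 18, 35, 45, 110, 155
Layer 1-18: 18 each from A, B, C, D, E, F = 18*6 = 108 chips; eligible A, B, C, D, E, F
Layer 19-35: 17 each from A, B, C, D, F = 17*5 = 85 chips; eligible A, B, C, D, F
Layer 36-45: 10 each from A, C, D, F = 10*4 = 40 chips; eligible A, C, D, F
Layer 46-110: 65 each from A, C, D = 65*3 = 195 chips; eligible A, C, D
Layer 111-155: 45 each from A, D = 45*2 = 90 chips; eligible A, D

Pot 1: 108 chips, eligible: A, B, C, D, E, F
Pot 2: 85 chips, eligible: A, B, C, D, F
Pot 3: 40 chips, eligible: A, C, D, F
Pot 4: 195 chips, eligible: A, C, D
Pot 5: 90 chips, eligible: A, D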